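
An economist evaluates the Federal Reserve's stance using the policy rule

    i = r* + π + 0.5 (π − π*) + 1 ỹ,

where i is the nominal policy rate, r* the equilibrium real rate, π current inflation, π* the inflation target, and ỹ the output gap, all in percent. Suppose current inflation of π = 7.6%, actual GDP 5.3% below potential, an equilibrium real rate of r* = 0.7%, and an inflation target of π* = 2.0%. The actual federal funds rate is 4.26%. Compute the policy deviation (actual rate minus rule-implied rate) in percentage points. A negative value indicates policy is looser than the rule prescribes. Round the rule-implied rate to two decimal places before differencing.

-1.54 pp

Output 5.3% below potential → ỹ = -5.3.
i = 0.7 + 7.6 + 0.5 × (7.6 − 2.0) + 1 × (-5.3)
   = 0.7 + 7.6 + 2.8 − 5.3 = 5.80
Deviation = 4.26 − 5.80 = -1.54 pp.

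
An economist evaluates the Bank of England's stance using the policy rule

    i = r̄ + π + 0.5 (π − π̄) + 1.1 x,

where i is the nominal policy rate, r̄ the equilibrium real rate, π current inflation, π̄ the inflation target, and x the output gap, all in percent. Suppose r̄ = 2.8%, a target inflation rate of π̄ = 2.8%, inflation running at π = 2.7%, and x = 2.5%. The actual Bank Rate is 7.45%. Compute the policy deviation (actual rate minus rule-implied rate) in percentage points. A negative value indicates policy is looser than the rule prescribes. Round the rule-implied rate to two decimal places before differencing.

-0.75 pp

i = 2.8 + 2.7 + 0.5 × (2.7 − 2.8) + 1.1 × 2.5
   = 2.8 + 2.7 − 0.05 + 2.75 = 8.20
Deviation = 7.45 − 8.20 = -0.75 pp.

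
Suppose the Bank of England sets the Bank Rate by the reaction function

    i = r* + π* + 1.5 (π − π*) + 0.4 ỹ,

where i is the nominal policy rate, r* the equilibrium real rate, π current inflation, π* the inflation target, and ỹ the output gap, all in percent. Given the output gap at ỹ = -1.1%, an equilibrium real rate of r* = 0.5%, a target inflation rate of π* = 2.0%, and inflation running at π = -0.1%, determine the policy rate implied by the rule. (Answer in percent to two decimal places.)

-1.09%

i = 0.5 + 2.0 + 1.5 × (-0.1 − 2.0) + 0.4 × (-1.1)
   = 0.5 + 2 − 3.15 − 0.44 = -1.09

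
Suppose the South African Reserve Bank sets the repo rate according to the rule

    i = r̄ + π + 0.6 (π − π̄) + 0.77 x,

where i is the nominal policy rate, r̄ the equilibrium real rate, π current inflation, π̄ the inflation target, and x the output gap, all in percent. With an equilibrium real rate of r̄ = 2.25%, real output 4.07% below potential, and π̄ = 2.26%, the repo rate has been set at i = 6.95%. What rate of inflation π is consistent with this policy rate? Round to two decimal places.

Output 4.07% below potential → x = -4.07.
Collecting π: i = r̄ + (1 + 0.6) π − 0.6 π̄ + 0.77 x
1.6 π = 6.95 − 2.25 + 0.6 × 2.26 − 0.77 × (-4.07) = 9.1899
π = 9.1899 / 1.6 = 5.74

5.74%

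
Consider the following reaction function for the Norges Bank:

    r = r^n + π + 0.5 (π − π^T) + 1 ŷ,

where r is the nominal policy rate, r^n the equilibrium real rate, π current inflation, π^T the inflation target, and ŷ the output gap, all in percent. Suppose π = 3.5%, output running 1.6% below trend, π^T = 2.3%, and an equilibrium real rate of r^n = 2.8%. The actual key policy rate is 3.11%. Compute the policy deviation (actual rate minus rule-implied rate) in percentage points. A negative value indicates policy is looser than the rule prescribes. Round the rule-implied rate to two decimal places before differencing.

Output 1.6% below potential → ŷ = -1.6.
r = 2.8 + 3.5 + 0.5 × (3.5 − 2.3) + 1 × (-1.6)
   = 2.8 + 3.5 + 0.6 − 1.6 = 5.30
Deviation = 3.11 − 5.30 = -2.19 pp.

-2.19 pp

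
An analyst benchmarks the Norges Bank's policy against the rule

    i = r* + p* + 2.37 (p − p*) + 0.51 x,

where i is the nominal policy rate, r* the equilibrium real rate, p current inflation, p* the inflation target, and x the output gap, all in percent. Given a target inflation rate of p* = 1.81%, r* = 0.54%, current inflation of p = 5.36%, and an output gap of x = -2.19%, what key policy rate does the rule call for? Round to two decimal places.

i = 0.54 + 1.81 + 2.37 × (5.36 − 1.81) + 0.51 × (-2.19)
   = 0.54 + 1.81 + 8.4135 − 1.1169 = 9.65

9.65%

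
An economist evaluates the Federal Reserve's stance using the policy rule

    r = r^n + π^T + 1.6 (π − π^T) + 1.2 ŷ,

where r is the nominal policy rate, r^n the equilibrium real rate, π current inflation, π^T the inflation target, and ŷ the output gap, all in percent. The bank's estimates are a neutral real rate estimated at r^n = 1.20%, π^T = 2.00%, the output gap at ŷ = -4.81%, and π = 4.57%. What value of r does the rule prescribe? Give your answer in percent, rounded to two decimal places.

r = 1.20 + 2.00 + 1.6 × (4.57 − 2.00) + 1.2 × (-4.81)
   = 1.20 + 2 + 4.112 − 5.772 = 1.54

1.54%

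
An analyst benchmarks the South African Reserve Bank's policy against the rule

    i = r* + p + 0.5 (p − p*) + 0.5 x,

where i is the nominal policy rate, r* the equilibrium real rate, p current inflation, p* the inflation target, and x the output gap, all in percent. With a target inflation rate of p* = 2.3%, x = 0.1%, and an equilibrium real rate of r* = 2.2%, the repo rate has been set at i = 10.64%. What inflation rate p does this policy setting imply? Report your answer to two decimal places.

Collecting p: i = r* + (1 + 0.5) p − 0.5 p* + 0.5 x
1.5 p = 10.64 − 2.2 + 0.5 × 2.3 − 0.5 × 0.1 = 9.54
p = 9.54 / 1.5 = 6.36

6.36%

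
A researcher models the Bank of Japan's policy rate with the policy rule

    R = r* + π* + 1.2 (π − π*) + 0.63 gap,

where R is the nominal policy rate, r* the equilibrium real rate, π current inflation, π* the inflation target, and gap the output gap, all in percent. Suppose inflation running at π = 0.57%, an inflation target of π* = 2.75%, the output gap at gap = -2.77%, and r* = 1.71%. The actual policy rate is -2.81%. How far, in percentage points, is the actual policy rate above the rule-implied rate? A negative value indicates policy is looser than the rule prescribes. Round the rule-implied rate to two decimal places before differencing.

R = 1.71 + 2.75 + 1.2 × (0.57 − 2.75) + 0.63 × (-2.77)
   = 1.71 + 2.75 − 2.616 − 1.7451 = 0.10
Deviation = -2.81 − 0.10 = -2.91 pp.

-2.91 pp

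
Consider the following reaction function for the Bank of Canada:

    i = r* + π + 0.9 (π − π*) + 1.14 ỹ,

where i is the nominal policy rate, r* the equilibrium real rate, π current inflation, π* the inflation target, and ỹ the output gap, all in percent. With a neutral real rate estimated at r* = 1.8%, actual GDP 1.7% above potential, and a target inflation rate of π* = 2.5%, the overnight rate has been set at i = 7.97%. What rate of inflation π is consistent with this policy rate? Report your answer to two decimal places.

3.41%

Output 1.7% above potential → ỹ = 1.7.
Collecting π: i = r* + (1 + 0.9) π − 0.9 π* + 1.14 ỹ
1.9 π = 7.97 − 1.8 + 0.9 × 2.5 − 1.14 × 1.7 = 6.482
π = 6.482 / 1.9 = 3.41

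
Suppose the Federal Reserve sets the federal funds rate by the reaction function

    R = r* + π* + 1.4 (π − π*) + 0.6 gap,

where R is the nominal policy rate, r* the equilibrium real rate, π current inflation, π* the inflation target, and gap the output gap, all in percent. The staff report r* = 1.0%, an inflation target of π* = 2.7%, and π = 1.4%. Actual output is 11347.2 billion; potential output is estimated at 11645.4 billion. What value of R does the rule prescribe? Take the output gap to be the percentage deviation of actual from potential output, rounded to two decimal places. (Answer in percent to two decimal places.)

Output gap = 100 × (11347.2 − 11645.4) / 11645.4 = -2.56%.
R = 1.00 + 2.70 + 1.4 × (1.40 − 2.70) + 0.6 × (-2.56)
   = 1.00 + 2.7 − 1.82 − 1.536 = 0.34

0.34%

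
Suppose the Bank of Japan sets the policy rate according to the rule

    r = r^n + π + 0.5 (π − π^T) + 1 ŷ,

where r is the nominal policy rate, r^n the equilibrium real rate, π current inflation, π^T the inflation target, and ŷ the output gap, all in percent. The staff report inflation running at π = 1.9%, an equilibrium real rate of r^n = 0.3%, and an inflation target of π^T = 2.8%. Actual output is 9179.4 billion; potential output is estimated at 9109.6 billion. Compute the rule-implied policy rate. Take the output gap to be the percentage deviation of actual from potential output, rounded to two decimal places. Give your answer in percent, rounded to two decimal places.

Output gap = 100 × (9179.4 − 9109.6) / 9109.6 = 0.77%.
r = 0.30 + 1.90 + 0.5 × (1.90 − 2.80) + 1 × 0.77
   = 0.30 + 1.9 − 0.45 + 0.77 = 2.52

2.52%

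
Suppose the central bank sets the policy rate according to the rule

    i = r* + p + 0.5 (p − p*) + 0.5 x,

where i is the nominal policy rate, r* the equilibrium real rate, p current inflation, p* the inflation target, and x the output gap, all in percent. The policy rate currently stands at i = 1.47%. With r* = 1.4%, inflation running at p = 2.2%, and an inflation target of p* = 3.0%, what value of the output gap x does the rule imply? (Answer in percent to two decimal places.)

-3.46%

0.5 x = 1.47 − 1.4 − 2.2 − 0.5 × (2.2 − 3.0) = -1.73
x = -1.73 / 0.5 = -3.46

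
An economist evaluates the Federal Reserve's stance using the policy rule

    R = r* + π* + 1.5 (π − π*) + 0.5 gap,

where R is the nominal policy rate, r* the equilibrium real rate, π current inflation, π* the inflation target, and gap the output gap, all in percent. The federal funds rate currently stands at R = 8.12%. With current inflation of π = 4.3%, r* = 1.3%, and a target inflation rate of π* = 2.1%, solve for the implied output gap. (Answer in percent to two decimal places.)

2.84%

0.5 gap = 8.12 − 1.3 − 2.1 − 1.5 × (4.3 − 2.1) = 1.42
gap = 1.42 / 0.5 = 2.84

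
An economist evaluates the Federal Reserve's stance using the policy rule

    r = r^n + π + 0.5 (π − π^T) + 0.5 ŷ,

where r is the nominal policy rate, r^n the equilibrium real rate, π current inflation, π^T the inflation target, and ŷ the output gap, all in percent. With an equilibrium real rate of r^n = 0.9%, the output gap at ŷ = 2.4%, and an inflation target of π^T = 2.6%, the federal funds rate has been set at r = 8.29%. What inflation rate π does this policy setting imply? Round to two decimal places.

Collecting π: r = r^n + (1 + 0.5) π − 0.5 π^T + 0.5 ŷ
1.5 π = 8.29 − 0.9 + 0.5 × 2.6 − 0.5 × 2.4 = 7.49
π = 7.49 / 1.5 = 4.99

4.99%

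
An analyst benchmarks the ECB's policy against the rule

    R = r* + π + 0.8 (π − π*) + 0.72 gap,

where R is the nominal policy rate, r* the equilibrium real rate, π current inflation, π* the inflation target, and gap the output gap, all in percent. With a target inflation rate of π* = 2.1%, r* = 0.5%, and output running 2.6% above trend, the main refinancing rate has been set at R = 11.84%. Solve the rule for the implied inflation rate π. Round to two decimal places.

Output 2.6% above potential → gap = 2.6.
Collecting π: R = r* + (1 + 0.8) π − 0.8 π* + 0.72 gap
1.8 π = 11.84 − 0.5 + 0.8 × 2.1 − 0.72 × 2.6 = 11.148
π = 11.148 / 1.8 = 6.19

6.19%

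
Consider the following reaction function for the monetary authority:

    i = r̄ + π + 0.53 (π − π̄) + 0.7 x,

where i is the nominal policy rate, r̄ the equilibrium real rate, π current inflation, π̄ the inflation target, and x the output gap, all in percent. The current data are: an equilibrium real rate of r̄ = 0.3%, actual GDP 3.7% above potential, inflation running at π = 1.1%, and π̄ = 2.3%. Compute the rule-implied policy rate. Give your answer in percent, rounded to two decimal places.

Output 3.7% above potential → x = 3.7.
i = 0.3 + 1.1 + 0.53 × (1.1 − 2.3) + 0.7 × 3.7
   = 0.3 + 1.1 − 0.636 + 2.59 = 3.35

3.35%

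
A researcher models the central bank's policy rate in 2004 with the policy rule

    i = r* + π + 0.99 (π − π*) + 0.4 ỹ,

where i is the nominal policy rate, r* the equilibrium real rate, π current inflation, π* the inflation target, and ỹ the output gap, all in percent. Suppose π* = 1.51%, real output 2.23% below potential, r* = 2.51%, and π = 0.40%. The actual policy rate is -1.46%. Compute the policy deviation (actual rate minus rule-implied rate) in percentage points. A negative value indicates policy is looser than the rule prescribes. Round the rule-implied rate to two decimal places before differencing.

Output 2.23% below potential → ỹ = -2.23.
i = 2.51 + 0.40 + 0.99 × (0.40 − 1.51) + 0.4 × (-2.23)
   = 2.51 + 0.4 − 1.0989 − 0.892 = 0.92
Deviation = -1.46 − 0.92 = -2.38 pp.

-2.38 pp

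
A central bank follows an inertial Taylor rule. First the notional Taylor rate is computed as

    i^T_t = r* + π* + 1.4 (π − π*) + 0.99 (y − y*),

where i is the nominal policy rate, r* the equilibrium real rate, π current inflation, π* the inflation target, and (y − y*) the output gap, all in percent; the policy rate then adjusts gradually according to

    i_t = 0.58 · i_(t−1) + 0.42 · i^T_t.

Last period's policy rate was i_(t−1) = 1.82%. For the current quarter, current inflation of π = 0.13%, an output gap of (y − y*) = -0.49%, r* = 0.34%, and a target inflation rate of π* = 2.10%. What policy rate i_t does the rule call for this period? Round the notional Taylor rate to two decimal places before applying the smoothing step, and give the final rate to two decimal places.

i^T_t = 0.34 + 2.10 + 1.4 × (0.13 − 2.10) + 0.99 × (-0.49)
   = 0.34 + 2.1 − 2.758 − 0.4851 = -0.80
i_t = 0.58 × 1.82 + 0.42 × (-0.80) = 1.0556 − 0.336 = 0.72

0.72%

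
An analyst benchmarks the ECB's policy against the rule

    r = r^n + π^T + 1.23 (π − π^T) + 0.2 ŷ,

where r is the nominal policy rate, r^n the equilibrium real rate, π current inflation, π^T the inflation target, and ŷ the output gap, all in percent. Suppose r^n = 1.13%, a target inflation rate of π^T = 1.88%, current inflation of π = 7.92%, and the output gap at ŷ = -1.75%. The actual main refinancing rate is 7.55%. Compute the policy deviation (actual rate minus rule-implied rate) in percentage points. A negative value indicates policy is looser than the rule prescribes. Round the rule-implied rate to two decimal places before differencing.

r = 1.13 + 1.88 + 1.23 × (7.92 − 1.88) + 0.2 × (-1.75)
   = 1.13 + 1.88 + 7.4292 − 0.35 = 10.09
Deviation = 7.55 − 10.09 = -2.54 pp.

-2.54 pp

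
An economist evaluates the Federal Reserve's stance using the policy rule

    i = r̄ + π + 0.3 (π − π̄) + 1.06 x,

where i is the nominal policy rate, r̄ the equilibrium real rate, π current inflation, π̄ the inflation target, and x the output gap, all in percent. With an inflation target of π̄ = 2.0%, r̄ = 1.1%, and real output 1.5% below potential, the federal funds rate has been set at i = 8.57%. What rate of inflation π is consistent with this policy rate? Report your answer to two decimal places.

7.43%

Output 1.5% below potential → x = -1.5.
Collecting π: i = r̄ + (1 + 0.3) π − 0.3 π̄ + 1.06 x
1.3 π = 8.57 − 1.1 + 0.3 × 2.0 − 1.06 × (-1.5) = 9.66
π = 9.66 / 1.3 = 7.43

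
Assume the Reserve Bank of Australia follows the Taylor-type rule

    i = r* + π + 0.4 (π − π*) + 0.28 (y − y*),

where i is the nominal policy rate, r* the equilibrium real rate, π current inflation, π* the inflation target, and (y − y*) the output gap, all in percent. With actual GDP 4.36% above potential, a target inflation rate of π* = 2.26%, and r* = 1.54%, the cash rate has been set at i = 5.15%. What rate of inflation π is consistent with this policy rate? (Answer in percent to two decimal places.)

Output 4.36% above potential → (y − y*) = 4.36.
Collecting π: i = r* + (1 + 0.4) π − 0.4 π* + 0.28 (y − y*)
1.4 π = 5.15 − 1.54 + 0.4 × 2.26 − 0.28 × 4.36 = 3.2932
π = 3.2932 / 1.4 = 2.35

2.35%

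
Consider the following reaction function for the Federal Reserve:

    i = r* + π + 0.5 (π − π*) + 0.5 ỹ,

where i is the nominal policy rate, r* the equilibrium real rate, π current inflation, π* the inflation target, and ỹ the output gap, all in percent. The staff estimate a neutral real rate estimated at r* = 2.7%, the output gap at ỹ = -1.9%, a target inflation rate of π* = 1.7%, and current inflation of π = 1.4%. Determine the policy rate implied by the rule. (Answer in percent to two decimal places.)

3.00%

i = 2.7 + 1.4 + 0.5 × (1.4 − 1.7) + 0.5 × (-1.9)
   = 2.7 + 1.4 − 0.15 − 0.95 = 3.00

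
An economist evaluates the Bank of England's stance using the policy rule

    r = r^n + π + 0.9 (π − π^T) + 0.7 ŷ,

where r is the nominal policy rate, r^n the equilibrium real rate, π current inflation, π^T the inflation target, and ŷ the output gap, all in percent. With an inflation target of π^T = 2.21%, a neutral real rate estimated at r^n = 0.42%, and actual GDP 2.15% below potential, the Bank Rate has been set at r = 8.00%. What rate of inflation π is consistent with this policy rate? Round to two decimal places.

5.83%

Output 2.15% below potential → ŷ = -2.15.
Collecting π: r = r^n + (1 + 0.9) π − 0.9 π^T + 0.7 ŷ
1.9 π = 8.00 − 0.42 + 0.9 × 2.21 − 0.7 × (-2.15) = 11.074
π = 11.074 / 1.9 = 5.83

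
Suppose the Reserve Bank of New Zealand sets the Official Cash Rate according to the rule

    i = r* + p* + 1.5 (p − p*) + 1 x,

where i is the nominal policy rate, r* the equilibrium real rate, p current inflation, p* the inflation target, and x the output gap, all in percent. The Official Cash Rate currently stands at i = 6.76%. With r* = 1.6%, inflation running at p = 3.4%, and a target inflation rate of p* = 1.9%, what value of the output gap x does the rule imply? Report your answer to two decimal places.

1 x = 6.76 − 1.6 − 1.9 − 1.5 × (3.4 − 1.9) = 1.01
x = 1.01 / 1 = 1.01

1.01%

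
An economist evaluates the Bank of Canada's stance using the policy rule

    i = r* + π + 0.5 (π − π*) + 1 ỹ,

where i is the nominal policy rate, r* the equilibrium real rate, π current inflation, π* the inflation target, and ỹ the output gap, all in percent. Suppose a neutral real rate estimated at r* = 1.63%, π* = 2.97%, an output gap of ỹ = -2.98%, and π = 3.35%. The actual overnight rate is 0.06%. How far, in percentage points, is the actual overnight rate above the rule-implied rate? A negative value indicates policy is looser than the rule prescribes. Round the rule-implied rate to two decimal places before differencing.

i = 1.63 + 3.35 + 0.5 × (3.35 − 2.97) + 1 × (-2.98)
   = 1.63 + 3.35 + 0.19 − 2.98 = 2.19
Deviation = 0.06 − 2.19 = -2.13 pp.

-2.13 pp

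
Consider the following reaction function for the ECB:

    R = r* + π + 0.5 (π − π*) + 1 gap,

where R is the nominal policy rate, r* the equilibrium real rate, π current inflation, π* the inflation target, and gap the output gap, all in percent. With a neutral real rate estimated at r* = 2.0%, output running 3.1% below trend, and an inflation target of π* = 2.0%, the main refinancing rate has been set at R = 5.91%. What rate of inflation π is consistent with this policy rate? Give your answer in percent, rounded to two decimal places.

5.34%

Output 3.1% below potential → gap = -3.1.
Collecting π: R = r* + (1 + 0.5) π − 0.5 π* + 1 gap
1.5 π = 5.91 − 2.0 + 0.5 × 2.0 − 1 × (-3.1) = 8.01
π = 8.01 / 1.5 = 5.34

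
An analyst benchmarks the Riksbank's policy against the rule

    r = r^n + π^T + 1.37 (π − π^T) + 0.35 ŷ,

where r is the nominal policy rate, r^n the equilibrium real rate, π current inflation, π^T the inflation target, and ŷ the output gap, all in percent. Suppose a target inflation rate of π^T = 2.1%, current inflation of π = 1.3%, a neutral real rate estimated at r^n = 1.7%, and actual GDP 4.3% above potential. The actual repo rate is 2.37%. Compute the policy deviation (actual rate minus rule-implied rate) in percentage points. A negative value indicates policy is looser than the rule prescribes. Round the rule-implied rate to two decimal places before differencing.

Output 4.3% above potential → ŷ = 4.3.
r = 1.7 + 2.1 + 1.37 × (1.3 − 2.1) + 0.35 × 4.3
   = 1.7 + 2.1 − 1.096 + 1.505 = 4.21
Deviation = 2.37 − 4.21 = -1.84 pp.

-1.84 pp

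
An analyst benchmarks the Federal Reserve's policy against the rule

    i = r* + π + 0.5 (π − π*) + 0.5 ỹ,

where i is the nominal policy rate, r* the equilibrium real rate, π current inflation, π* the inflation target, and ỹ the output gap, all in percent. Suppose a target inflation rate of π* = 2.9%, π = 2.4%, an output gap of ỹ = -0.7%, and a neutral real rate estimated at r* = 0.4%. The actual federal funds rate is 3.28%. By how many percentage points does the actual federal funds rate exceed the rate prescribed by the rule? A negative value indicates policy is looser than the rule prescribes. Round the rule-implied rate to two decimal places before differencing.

i = 0.4 + 2.4 + 0.5 × (2.4 − 2.9) + 0.5 × (-0.7)
   = 0.4 + 2.4 − 0.25 − 0.35 = 2.20
Deviation = 3.28 − 2.20 = 1.08 pp.

1.08 pp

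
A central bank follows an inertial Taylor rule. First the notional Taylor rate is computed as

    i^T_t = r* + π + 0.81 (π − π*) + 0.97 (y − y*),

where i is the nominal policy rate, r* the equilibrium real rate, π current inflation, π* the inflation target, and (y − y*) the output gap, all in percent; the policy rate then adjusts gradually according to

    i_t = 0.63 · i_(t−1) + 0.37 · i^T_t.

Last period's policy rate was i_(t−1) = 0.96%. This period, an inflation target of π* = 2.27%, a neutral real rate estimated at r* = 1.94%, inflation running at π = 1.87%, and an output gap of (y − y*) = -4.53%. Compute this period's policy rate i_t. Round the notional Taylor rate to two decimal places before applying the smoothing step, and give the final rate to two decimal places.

i^T_t = 1.94 + 1.87 + 0.81 × (1.87 − 2.27) + 0.97 × (-4.53)
   = 1.94 + 1.87 − 0.324 − 4.3941 = -0.91
i_t = 0.63 × 0.96 + 0.37 × (-0.91) = 0.6048 − 0.3367 = 0.27

0.27%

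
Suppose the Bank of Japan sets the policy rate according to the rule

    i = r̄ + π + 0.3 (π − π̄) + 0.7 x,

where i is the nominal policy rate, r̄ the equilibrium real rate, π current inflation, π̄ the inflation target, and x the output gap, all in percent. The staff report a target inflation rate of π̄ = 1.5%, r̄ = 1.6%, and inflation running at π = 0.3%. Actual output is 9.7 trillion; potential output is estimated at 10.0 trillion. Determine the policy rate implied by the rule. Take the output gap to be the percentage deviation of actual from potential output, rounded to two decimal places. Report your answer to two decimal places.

Output gap = 100 × (9.7 − 10.0) / 10.0 = -3.00%.
i = 1.60 + 0.30 + 0.3 × (0.30 − 1.50) + 0.7 × (-3.00)
   = 1.60 + 0.3 − 0.36 − 2.1 = -0.56

-0.56%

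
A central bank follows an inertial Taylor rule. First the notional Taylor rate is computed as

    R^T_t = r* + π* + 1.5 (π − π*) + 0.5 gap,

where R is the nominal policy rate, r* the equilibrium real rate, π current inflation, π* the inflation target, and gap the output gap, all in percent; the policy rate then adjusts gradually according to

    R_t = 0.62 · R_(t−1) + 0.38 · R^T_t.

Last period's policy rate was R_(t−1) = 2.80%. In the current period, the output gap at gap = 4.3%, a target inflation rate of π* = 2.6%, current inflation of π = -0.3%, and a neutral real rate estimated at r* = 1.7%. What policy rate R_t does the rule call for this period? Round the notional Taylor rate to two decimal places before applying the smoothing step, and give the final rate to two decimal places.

2.53%

R^T_t = 1.7 + 2.6 + 1.5 × (-0.3 − 2.6) + 0.5 × 4.3
   = 1.7 + 2.6 − 4.35 + 2.15 = 2.10
R_t = 0.62 × 2.80 + 0.38 × 2.10 = 1.736 + 0.798 = 2.53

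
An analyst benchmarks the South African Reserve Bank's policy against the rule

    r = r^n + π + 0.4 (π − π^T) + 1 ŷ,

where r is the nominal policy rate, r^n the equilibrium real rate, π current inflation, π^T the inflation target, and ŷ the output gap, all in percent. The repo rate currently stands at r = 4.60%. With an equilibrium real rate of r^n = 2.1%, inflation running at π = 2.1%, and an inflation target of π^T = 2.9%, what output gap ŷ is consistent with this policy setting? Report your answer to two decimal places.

0.72%

1 ŷ = 4.60 − 2.1 − 2.1 − 0.4 × (2.1 − 2.9) = 0.72
ŷ = 0.72 / 1 = 0.72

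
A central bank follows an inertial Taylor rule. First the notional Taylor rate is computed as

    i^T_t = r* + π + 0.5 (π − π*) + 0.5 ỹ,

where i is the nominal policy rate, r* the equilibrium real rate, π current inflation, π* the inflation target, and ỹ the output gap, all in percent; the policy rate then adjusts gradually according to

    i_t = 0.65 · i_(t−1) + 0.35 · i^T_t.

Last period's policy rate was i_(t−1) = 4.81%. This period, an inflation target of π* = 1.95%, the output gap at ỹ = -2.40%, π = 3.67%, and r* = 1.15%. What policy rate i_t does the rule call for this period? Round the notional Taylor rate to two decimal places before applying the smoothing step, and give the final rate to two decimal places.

i^T_t = 1.15 + 3.67 + 0.5 × (3.67 − 1.95) + 0.5 × (-2.40)
   = 1.15 + 3.67 + 0.86 − 1.2 = 4.48
i_t = 0.65 × 4.81 + 0.35 × 4.48 = 3.1265 + 1.568 = 4.69

4.69%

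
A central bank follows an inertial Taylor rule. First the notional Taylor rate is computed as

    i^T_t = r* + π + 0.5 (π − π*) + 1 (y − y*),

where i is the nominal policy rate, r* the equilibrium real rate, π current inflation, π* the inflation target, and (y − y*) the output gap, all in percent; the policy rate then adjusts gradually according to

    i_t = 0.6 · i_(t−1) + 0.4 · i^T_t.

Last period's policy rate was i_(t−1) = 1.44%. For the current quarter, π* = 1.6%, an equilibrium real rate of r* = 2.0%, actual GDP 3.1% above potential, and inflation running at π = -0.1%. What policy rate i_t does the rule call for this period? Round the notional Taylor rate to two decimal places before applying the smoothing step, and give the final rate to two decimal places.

Output 3.1% above potential → (y − y*) = 3.1.
i^T_t = 2.0 + (-0.1) + 0.5 × (-0.1 − 1.6) + 1 × 3.1
   = 2.0 − 0.1 − 0.85 + 3.1 = 4.15
i_t = 0.6 × 1.44 + 0.4 × 4.15 = 0.864 + 1.66 = 2.52

2.52%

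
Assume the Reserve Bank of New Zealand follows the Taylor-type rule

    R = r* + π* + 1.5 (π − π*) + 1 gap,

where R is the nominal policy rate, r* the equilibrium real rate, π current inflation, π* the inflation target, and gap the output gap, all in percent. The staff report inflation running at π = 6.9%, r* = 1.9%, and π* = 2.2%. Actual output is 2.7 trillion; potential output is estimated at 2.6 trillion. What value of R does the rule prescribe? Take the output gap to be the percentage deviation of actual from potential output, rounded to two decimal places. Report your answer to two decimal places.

15.00%

Output gap = 100 × (2.7 − 2.6) / 2.6 = 3.85%.
R = 1.90 + 2.20 + 1.5 × (6.90 − 2.20) + 1 × 3.85
   = 1.90 + 2.2 + 7.05 + 3.85 = 15.00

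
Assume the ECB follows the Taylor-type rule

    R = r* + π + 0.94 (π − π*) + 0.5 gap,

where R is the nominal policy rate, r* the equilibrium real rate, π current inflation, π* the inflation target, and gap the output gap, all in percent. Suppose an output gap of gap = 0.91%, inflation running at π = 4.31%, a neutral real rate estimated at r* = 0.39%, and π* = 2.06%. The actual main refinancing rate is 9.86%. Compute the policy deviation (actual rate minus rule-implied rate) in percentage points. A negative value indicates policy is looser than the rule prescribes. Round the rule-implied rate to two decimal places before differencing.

R = 0.39 + 4.31 + 0.94 × (4.31 − 2.06) + 0.5 × 0.91
   = 0.39 + 4.31 + 2.115 + 0.455 = 7.27
Deviation = 9.86 − 7.27 = 2.59 pp.

2.59 pp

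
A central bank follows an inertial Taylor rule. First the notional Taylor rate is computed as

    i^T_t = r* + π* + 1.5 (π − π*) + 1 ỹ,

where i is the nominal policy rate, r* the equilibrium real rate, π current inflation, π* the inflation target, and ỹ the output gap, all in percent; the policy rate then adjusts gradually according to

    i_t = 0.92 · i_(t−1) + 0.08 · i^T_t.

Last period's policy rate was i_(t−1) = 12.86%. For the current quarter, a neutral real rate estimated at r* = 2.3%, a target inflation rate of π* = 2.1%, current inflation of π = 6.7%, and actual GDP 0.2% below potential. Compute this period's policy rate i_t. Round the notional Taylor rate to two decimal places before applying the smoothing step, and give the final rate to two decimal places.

Output 0.2% below potential → ỹ = -0.2.
i^T_t = 2.3 + 2.1 + 1.5 × (6.7 − 2.1) + 1 × (-0.2)
   = 2.3 + 2.1 + 6.9 − 0.2 = 11.10
i_t = 0.92 × 12.86 + 0.08 × 11.10 = 11.8312 + 0.888 = 12.72

12.72%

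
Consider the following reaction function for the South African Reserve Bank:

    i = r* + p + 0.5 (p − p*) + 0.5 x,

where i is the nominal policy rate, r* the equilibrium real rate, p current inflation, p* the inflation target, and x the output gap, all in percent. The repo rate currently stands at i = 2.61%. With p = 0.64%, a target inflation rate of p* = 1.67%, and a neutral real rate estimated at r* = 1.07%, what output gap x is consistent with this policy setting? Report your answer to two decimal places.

0.5 x = 2.61 − 1.07 − 0.64 − 0.5 × (0.64 − 1.67) = 1.415
x = 1.415 / 0.5 = 2.83

2.83%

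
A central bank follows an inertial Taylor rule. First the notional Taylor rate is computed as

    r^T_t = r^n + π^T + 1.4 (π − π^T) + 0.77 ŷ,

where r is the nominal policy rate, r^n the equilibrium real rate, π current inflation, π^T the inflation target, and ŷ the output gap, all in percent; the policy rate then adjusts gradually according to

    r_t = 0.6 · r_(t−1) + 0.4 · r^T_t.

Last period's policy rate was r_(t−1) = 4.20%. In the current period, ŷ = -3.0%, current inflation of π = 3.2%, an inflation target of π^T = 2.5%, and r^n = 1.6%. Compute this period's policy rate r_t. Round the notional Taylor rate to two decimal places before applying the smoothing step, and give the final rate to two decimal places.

r^T_t = 1.6 + 2.5 + 1.4 × (3.2 − 2.5) + 0.77 × (-3.0)
   = 1.6 + 2.5 + 0.98 − 2.31 = 2.77
r_t = 0.6 × 4.20 + 0.4 × 2.77 = 2.52 + 1.108 = 3.63

3.63%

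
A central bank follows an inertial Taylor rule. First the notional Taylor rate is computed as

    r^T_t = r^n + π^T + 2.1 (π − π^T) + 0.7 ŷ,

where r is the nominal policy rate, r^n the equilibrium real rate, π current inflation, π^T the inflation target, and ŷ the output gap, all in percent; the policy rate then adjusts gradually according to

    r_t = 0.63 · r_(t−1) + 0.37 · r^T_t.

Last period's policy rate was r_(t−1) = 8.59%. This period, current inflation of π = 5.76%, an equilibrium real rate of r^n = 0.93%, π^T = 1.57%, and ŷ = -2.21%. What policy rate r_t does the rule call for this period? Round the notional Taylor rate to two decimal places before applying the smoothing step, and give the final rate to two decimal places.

r^T_t = 0.93 + 1.57 + 2.1 × (5.76 − 1.57) + 0.7 × (-2.21)
   = 0.93 + 1.57 + 8.799 − 1.547 = 9.75
r_t = 0.63 × 8.59 + 0.37 × 9.75 = 5.4117 + 3.6075 = 9.02

9.02%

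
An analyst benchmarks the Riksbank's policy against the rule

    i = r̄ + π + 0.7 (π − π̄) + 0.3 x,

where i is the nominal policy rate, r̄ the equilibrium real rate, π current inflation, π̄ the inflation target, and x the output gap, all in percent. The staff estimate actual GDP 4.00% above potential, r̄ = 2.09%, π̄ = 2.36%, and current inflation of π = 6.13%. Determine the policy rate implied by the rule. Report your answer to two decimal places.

12.06%

Output 4.00% above potential → x = 4.00.
i = 2.09 + 6.13 + 0.7 × (6.13 − 2.36) + 0.3 × 4.00
   = 2.09 + 6.13 + 2.639 + 1.2 = 12.06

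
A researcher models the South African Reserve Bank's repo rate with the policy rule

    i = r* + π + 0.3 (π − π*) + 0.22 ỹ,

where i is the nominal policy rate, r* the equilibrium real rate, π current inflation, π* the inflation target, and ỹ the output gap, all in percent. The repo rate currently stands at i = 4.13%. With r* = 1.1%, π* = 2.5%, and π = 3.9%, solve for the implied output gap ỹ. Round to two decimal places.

-5.86%

0.22 ỹ = 4.13 − 1.1 − 3.9 − 0.3 × (3.9 − 2.5) = -1.29
ỹ = -1.29 / 0.22 = -5.86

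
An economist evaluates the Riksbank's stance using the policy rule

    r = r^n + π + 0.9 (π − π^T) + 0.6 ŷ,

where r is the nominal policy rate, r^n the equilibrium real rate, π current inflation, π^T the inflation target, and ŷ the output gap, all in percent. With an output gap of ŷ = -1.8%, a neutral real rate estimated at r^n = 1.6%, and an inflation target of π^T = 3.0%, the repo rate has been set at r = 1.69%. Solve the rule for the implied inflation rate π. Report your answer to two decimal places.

Collecting π: r = r^n + (1 + 0.9) π − 0.9 π^T + 0.6 ŷ
1.9 π = 1.69 − 1.6 + 0.9 × 3.0 − 0.6 × (-1.8) = 3.87
π = 3.87 / 1.9 = 2.04

2.04%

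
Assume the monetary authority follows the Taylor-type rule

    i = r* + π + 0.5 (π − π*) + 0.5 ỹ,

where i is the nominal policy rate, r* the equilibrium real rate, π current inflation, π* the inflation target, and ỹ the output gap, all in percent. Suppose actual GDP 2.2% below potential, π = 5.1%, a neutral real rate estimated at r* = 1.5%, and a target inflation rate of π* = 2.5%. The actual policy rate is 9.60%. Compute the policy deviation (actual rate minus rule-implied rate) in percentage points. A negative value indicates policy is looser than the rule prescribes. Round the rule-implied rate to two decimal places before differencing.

Output 2.2% below potential → ỹ = -2.2.
i = 1.5 + 5.1 + 0.5 × (5.1 − 2.5) + 0.5 × (-2.2)
   = 1.5 + 5.1 + 1.3 − 1.1 = 6.80
Deviation = 9.60 − 6.80 = 2.80 pp.

2.80 pp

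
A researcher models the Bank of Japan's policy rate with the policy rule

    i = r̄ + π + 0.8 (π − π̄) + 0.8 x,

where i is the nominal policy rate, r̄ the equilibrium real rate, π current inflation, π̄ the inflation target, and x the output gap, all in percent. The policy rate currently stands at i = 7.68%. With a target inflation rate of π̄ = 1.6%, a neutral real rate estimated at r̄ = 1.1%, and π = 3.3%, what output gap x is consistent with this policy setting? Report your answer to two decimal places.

0.8 x = 7.68 − 1.1 − 3.3 − 0.8 × (3.3 − 1.6) = 1.92
x = 1.92 / 0.8 = 2.40

2.40%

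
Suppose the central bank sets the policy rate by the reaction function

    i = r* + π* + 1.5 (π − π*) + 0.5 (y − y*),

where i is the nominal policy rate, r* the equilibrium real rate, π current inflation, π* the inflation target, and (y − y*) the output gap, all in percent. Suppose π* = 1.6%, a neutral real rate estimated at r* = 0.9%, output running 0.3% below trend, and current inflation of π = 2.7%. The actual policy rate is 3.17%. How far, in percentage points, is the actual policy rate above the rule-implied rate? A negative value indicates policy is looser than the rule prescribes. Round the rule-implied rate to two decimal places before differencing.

Output 0.3% below potential → (y − y*) = -0.3.
i = 0.9 + 1.6 + 1.5 × (2.7 − 1.6) + 0.5 × (-0.3)
   = 0.9 + 1.6 + 1.65 − 0.15 = 4.00
Deviation = 3.17 − 4.00 = -0.83 pp.

-0.83 pp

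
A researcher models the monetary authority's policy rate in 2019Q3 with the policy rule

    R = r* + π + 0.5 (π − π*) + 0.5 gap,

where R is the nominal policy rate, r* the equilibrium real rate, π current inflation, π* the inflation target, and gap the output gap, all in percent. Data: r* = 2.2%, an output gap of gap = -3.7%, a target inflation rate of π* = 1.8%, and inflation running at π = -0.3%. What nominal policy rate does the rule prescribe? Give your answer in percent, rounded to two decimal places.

R = 2.2 + (-0.3) + 0.5 × (-0.3 − 1.8) + 0.5 × (-3.7)
   = 2.2 − 0.3 − 1.05 − 1.85 = -1.00

-1.00%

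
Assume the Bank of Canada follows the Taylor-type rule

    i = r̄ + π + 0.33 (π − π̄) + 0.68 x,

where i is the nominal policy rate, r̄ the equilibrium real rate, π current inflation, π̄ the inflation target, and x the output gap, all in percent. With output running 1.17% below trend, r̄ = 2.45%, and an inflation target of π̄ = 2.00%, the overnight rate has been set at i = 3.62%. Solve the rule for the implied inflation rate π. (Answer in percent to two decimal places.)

1.97%

Output 1.17% below potential → x = -1.17.
Collecting π: i = r̄ + (1 + 0.33) π − 0.33 π̄ + 0.68 x
1.33 π = 3.62 − 2.45 + 0.33 × 2.00 − 0.68 × (-1.17) = 2.6256
π = 2.6256 / 1.33 = 1.97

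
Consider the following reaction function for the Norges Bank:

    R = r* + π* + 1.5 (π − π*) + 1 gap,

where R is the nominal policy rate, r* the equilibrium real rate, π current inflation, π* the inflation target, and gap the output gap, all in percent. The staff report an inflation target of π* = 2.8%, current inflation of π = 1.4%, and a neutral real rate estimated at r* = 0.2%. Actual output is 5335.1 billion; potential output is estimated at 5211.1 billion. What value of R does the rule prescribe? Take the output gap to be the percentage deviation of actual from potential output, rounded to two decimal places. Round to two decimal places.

Output gap = 100 × (5335.1 − 5211.1) / 5211.1 = 2.38%.
R = 0.20 + 2.80 + 1.5 × (1.40 − 2.80) + 1 × 2.38
   = 0.20 + 2.8 − 2.1 + 2.38 = 3.28

3.28%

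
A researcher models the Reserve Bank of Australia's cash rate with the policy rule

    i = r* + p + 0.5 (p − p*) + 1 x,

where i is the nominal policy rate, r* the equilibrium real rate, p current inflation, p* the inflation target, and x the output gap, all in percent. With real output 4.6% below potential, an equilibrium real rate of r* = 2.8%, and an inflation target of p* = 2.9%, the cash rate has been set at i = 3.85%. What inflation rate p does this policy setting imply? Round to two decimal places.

Output 4.6% below potential → x = -4.6.
Collecting p: i = r* + (1 + 0.5) p − 0.5 p* + 1 x
1.5 p = 3.85 − 2.8 + 0.5 × 2.9 − 1 × (-4.6) = 7.1
p = 7.1 / 1.5 = 4.73

4.73%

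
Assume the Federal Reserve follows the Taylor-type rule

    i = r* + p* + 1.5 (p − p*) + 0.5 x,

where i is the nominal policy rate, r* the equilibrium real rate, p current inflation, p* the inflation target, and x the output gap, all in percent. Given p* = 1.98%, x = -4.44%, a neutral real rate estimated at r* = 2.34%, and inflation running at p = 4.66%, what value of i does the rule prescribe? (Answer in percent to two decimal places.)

i = 2.34 + 1.98 + 1.5 × (4.66 − 1.98) + 0.5 × (-4.44)
   = 2.34 + 1.98 + 4.02 − 2.22 = 6.12

6.12%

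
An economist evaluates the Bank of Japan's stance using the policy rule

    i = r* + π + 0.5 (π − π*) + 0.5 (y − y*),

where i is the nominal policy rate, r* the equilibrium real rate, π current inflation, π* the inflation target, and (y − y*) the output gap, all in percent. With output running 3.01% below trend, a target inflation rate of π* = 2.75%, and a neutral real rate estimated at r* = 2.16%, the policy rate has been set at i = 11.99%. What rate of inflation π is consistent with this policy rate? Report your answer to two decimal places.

8.47%

Output 3.01% below potential → (y − y*) = -3.01.
Collecting π: i = r* + (1 + 0.5) π − 0.5 π* + 0.5 (y − y*)
1.5 π = 11.99 − 2.16 + 0.5 × 2.75 − 0.5 × (-3.01) = 12.71
π = 12.71 / 1.5 = 8.47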